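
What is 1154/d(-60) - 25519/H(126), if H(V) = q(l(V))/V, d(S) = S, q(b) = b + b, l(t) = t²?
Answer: -151829/1260 ≈ -120.50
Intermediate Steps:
q(b) = 2*b
H(V) = 2*V (H(V) = (2*V²)/V = 2*V)
1154/d(-60) - 25519/H(126) = 1154/(-60) - 25519/(2*126) = 1154*(-1/60) - 25519/252 = -577/30 - 25519*1/252 = -577/30 - 25519/252 = -151829/1260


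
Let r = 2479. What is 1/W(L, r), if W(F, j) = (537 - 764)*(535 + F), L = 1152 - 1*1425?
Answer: -1/59474 ≈ -1.6814e-5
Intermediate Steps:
L = -273 (L = 1152 - 1425 = -273)
W(F, j) = -121445 - 227*F (W(F, j) = -227*(535 + F) = -121445 - 227*F)
1/W(L, r) = 1/(-121445 - 227*(-273)) = 1/(-121445 + 61971) = 1/(-59474) = -1/59474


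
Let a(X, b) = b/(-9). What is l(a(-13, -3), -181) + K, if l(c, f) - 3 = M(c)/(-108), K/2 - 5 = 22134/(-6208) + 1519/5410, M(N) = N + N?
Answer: 2184684893/340050960 ≈ 6.4246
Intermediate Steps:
M(N) = 2*N
a(X, b) = -b/9 (a(X, b) = b*(-1/9) = -b/9)
K = 14402853/4198160 (K = 10 + 2*(22134/(-6208) + 1519/5410) = 10 + 2*(22134*(-1/6208) + 1519*(1/5410)) = 10 + 2*(-11067/3104 + 1519/5410) = 10 + 2*(-27578747/8396320) = 10 - 27578747/4198160 = 14402853/4198160 ≈ 3.4308)
l(c, f) = 3 - c/54 (l(c, f) = 3 + (2*c)/(-108) = 3 + (2*c)*(-1/108) = 3 - c/54)
l(a(-13, -3), -181) + K = (3 - (-1)*(-3)/486) + 14402853/4198160 = (3 - 1/54*1/3) + 14402853/4198160 = (3 - 1/162) + 14402853/4198160 = 485/162 + 14402853/4198160 = 2184684893/340050960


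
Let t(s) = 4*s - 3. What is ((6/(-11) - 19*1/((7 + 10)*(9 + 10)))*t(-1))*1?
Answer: 791/187 ≈ 4.2299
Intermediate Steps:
t(s) = -3 + 4*s
((6/(-11) - 19*1/((7 + 10)*(9 + 10)))*t(-1))*1 = ((6/(-11) - 19*1/((7 + 10)*(9 + 10)))*(-3 + 4*(-1)))*1 = ((6*(-1/11) - 19/(17*19))*(-3 - 4))*1 = ((-6/11 - 19/323)*(-7))*1 = ((-6/11 - 19*1/323)*(-7))*1 = ((-6/11 - 1/17)*(-7))*1 = -113/187*(-7)*1 = (791/187)*1 = 791/187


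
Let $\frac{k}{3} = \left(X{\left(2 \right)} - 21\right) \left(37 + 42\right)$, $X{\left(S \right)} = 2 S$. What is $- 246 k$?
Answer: $991134$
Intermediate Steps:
$k = -4029$ ($k = 3 \left(2 \cdot 2 - 21\right) \left(37 + 42\right) = 3 \left(4 - 21\right) 79 = 3 \left(\left(-17\right) 79\right) = 3 \left(-1343\right) = -4029$)
$- 246 k = \left(-246\right) \left(-4029\right) = 991134$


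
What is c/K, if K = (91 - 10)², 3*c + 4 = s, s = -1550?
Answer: -518/6561 ≈ -0.078951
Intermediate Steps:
c = -518 (c = -4/3 + (⅓)*(-1550) = -4/3 - 1550/3 = -518)
K = 6561 (K = 81² = 6561)
c/K = -518/6561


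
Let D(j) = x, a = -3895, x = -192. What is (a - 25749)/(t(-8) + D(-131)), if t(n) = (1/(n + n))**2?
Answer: 7588864/49151 ≈ 154.40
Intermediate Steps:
D(j) = -192
t(n) = 1/(4*n**2) (t(n) = (1/(2*n))**2 = 1/(4*n**2))
(a - 25749)/(t(-8) + D(-131)) = (-3895 - 25749)/((1/4)/(-8)**2 - 192) = -29644/((1/4)*(1/64) - 192) = -29644/(1/256 - 192) = -29644/(-49151/256) = -29644*(-256/49151) = 7588864/49151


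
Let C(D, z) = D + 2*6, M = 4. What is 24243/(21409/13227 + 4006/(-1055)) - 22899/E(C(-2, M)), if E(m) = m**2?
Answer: -34526007438933/3040086700 ≈ -11357.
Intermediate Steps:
C(D, z) = 12 + D (C(D, z) = D + 12 = 12 + D)
24243/(21409/13227 + 4006/(-1055)) - 22899/E(C(-2, M)) = 24243/(21409/13227 + 4006/(-1055)) - 22899/(12 - 2)**2 = 24243/(21409*(1/13227) + 4006*(-1/1055)) - 22899/(10**2) = 24243/(21409/13227 - 4006/1055) - 22899/100 = 24243/(-30400867/13954485) - 22899*1/100 = 24243*(-13954485/30400867) - 22899/100 = -338298579855/30400867 - 22899/100 = -34526007438933/3040086700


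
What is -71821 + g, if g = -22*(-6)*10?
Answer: -70501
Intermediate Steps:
g = 1320 (g = 132*10 = 1320)
-71821 + g = -71821 + 1320 = -70501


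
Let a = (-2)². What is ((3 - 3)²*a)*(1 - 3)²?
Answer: 0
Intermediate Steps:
a = 4
((3 - 3)²*a)*(1 - 3)² = ((3 - 3)²*4)*(1 - 3)² = (0²*4)*(-2)² = (0*4)*4 = 0*4 = 0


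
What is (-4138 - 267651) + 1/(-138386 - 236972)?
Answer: -102018175463/375358 ≈ -2.7179e+5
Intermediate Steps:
(-4138 - 267651) + 1/(-138386 - 236972) = -271789 + 1/(-375358) = -271789 - 1/375358 = -102018175463/375358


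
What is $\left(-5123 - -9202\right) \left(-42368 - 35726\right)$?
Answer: $-318545426$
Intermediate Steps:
$\left(-5123 - -9202\right) \left(-42368 - 35726\right) = \left(-5123 + \left(-12613 + 21815\right)\right) \left(-78094\right) = \left(-5123 + 9202\right) \left(-78094\right) = 4079 \left(-78094\right) = -318545426$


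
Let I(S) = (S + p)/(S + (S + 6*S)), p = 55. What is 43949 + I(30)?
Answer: 2109569/48 ≈ 43949.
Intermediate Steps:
I(S) = (55 + S)/(8*S) (I(S) = (S + 55)/(S + (S + 6*S)) = (55 + S)/(S + 7*S) = (55 + S)/((8*S)) = (55 + S)*(1/(8*S)) = (55 + S)/(8*S))
43949 + I(30) = 43949 + (⅛)*(55 + 30)/30 = 43949 + (⅛)*(1/30)*85 = 43949 + 17/48 = 2109569/48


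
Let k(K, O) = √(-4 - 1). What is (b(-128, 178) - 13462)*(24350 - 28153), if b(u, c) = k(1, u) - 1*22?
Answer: 51279652 - 3803*I*√5 ≈ 5.128e+7 - 8503.8*I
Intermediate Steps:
k(K, O) = I*√5 (k(K, O) = √(-5) = I*√5)
b(u, c) = -22 + I*√5 (b(u, c) = I*√5 - 1*22 = I*√5 - 22 = -22 + I*√5)
(b(-128, 178) - 13462)*(24350 - 28153) = ((-22 + I*√5) - 13462)*(24350 - 28153) = (-13484 + I*√5)*(-3803) = 51279652 - 3803*I*√5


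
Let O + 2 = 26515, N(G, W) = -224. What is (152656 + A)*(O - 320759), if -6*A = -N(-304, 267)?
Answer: -44907432192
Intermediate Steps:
O = 26513 (O = -2 + 26515 = 26513)
A = -112/3 (A = -(-1)*(-224)/6 = -⅙*224 = -112/3 ≈ -37.333)
(152656 + A)*(O - 320759) = (152656 - 112/3)*(26513 - 320759) = (457856/3)*(-294246) = -44907432192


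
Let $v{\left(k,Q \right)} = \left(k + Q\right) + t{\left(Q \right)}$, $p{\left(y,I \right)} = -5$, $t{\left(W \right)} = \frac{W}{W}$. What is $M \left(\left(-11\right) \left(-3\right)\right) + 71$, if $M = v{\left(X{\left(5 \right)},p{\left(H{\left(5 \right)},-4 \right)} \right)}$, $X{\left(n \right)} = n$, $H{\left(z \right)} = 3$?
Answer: $104$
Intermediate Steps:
$t{\left(W \right)} = 1$
$v{\left(k,Q \right)} = 1 + Q + k$ ($v{\left(k,Q \right)} = \left(k + Q\right) + 1 = \left(Q + k\right) + 1 = 1 + Q + k$)
$M = 1$ ($M = 1 - 5 + 5 = 1$)
$M \left(\left(-11\right) \left(-3\right)\right) + 71 = 1 \left(\left(-11\right) \left(-3\right)\right) + 71 = 1 \cdot 33 + 71 = 33 + 71 = 104$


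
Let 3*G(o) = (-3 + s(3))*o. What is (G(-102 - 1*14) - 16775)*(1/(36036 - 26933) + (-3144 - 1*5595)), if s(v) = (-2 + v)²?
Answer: 3984954053788/27309 ≈ 1.4592e+8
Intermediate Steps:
G(o) = -2*o/3 (G(o) = ((-3 + (-2 + 3)²)*o)/3 = ((-3 + 1²)*o)/3 = ((-3 + 1)*o)/3 = (-2*o)/3 = -2*o/3)
(G(-102 - 1*14) - 16775)*(1/(36036 - 26933) + (-3144 - 1*5595)) = (-2*(-102 - 1*14)/3 - 16775)*(1/(36036 - 26933) + (-3144 - 1*5595)) = (-2*(-102 - 14)/3 - 16775)*(1/9103 + (-3144 - 5595)) = (-⅔*(-116) - 16775)*(1/9103 - 8739) = (232/3 - 16775)*(-79551116/9103) = -50093/3*(-79551116/9103) = 3984954053788/27309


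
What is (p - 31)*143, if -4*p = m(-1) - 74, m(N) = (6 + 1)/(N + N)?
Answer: -13299/8 ≈ -1662.4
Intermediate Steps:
m(N) = 7/(2*N) (m(N) = 7/((2*N)) = 7*(1/(2*N)) = 7/(2*N))
p = 155/8 (p = -((7/2)/(-1) - 74)/4 = -((7/2)*(-1) - 74)/4 = -(-7/2 - 74)/4 = -¼*(-155/2) = 155/8 ≈ 19.375)
(p - 31)*143 = (155/8 - 31)*143 = -93/8*143 = -13299/8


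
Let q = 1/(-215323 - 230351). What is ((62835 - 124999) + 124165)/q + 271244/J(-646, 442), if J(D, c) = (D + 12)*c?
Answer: -1935831394567229/70057 ≈ -2.7632e+10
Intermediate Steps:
J(D, c) = c*(12 + D) (J(D, c) = (12 + D)*c = c*(12 + D))
q = -1/445674 (q = 1/(-445674) = -1/445674 ≈ -2.2438e-6)
((62835 - 124999) + 124165)/q + 271244/J(-646, 442) = ((62835 - 124999) + 124165)/(-1/445674) + 271244/((442*(12 - 646))) = (-62164 + 124165)*(-445674) + 271244/((442*(-634))) = 62001*(-445674) + 271244/(-280228) = -27632233674 + 271244*(-1/280228) = -27632233674 - 67811/70057 = -1935831394567229/70057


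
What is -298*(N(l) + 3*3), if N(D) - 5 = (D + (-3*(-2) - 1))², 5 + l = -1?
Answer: -4470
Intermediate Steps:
l = -6 (l = -5 - 1 = -6)
N(D) = 5 + (5 + D)² (N(D) = 5 + (D + (-3*(-2) - 1))² = 5 + (D + (6 - 1))² = 5 + (D + 5)² = 5 + (5 + D)²)
-298*(N(l) + 3*3) = -298*((5 + (5 - 6)²) + 3*3) = -298*((5 + (-1)²) + 9) = -298*((5 + 1) + 9) = -298*(6 + 9) = -298*15 = -4470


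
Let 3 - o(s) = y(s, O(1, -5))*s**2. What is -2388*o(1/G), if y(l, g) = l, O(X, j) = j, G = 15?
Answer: -8058704/1125 ≈ -7163.3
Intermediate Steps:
o(s) = 3 - s**3 (o(s) = 3 - s*s**2 = 3 - s**3)
-2388*o(1/G) = -2388*(3 - (1/15)**3) = -2388*(3 - 1*1/3375) = -2388*(3 - 1/3375) = -2388*10124/3375 = -8058704/1125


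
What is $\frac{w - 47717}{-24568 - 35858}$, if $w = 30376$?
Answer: $\frac{17341}{60426} \approx 0.28698$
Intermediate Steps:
$\frac{w - 47717}{-24568 - 35858} = \frac{30376 - 47717}{-24568 - 35858} = - \frac{17341}{-60426} = \left(-17341\right) \left(- \frac{1}{60426}\right) = \frac{17341}{60426}$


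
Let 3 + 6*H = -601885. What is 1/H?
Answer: -3/300944 ≈ -9.9686e-6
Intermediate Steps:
H = -300944/3 (H = -1/2 + (1/6)*(-601885) = -1/2 - 601885/6 = -300944/3 ≈ -1.0031e+5)
1/H = 1/(-300944/3) = -3/300944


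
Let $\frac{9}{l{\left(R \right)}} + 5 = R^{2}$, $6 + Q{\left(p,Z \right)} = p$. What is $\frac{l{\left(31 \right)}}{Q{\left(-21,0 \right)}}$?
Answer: $- \frac{1}{2868} \approx -0.00034868$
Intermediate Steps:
$Q{\left(p,Z \right)} = -6 + p$
$l{\left(R \right)} = \frac{9}{-5 + R^{2}}$
$\frac{l{\left(31 \right)}}{Q{\left(-21,0 \right)}} = \frac{9 \frac{1}{-5 + 31^{2}}}{-6 - 21} = \frac{9 \frac{1}{-5 + 961}}{-27} = \frac{9}{956} \left(- \frac{1}{27}\right) = - \frac{1}{2868}$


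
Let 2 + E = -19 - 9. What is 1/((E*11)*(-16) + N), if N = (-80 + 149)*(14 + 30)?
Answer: 1/8316 ≈ 0.00012025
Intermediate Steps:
E = -30 (E = -2 + (-19 - 9) = -2 - 28 = -30)
N = 3036 (N = 69*44 = 3036)
1/((E*11)*(-16) + N) = 1/(-30*11*(-16) + 3036) = 1/(-330*(-16) + 3036) = 1/(5280 + 3036) = 1/8316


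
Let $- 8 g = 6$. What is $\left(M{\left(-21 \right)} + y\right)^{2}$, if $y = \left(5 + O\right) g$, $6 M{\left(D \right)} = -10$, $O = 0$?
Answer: $\frac{4225}{144} \approx 29.34$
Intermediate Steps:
$g = - \frac{3}{4}$ ($g = \left(- \frac{1}{8}\right) 6 = - \frac{3}{4} \approx -0.75$)
$M{\left(D \right)} = - \frac{5}{3}$ ($M{\left(D \right)} = \frac{1}{6} \left(-10\right) = - \frac{5}{3}$)
$y = - \frac{15}{4}$ ($y = \left(5 + 0\right) \left(- \frac{3}{4}\right) = 5 \left(- \frac{3}{4}\right) = - \frac{15}{4} \approx -3.75$)
$\left(M{\left(-21 \right)} + y\right)^{2} = \left(- \frac{5}{3} - \frac{15}{4}\right)^{2} = \left(- \frac{65}{12}\right)^{2} = \frac{4225}{144}$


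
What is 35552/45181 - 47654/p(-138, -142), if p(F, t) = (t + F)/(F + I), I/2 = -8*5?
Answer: -117339029243/3162670 ≈ -37101.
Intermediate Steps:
I = -80 (I = 2*(-8*5) = 2*(-40) = -80)
p(F, t) = (F + t)/(-80 + F) (p(F, t) = (t + F)/(F - 80) = (F + t)/(-80 + F))
35552/45181 - 47654/p(-138, -142) = 35552/45181 - 47654*(-80 - 138)/(-138 - 142) = 35552*(1/45181) - 47654/(-280/(-218)) = 35552/45181 - 47654/((-1/218*(-280))) = 35552/45181 - 47654/140/109 = 35552/45181 - 47654*109/140 = 35552/45181 - 2597143/70 = -117339029243/3162670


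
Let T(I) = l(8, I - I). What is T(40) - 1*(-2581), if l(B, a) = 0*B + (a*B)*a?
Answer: 2581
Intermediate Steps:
l(B, a) = B*a² (l(B, a) = 0 + (B*a)*a = 0 + B*a² = B*a²)
T(I) = 0 (T(I) = 8*(I - I)² = 8*0² = 8*0 = 0)
T(40) - 1*(-2581) = 0 - 1*(-2581) = 0 + 2581 = 2581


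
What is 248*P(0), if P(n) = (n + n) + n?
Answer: 0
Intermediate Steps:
P(n) = 3*n (P(n) = 2*n + n = 3*n)
248*P(0) = 248*(3*0) = 248*0 = 0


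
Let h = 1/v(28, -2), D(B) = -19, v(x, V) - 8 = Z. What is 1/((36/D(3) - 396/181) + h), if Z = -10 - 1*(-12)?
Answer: -34390/136961 ≈ -0.25109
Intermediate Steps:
Z = 2 (Z = -10 + 12 = 2)
v(x, V) = 10 (v(x, V) = 8 + 2 = 10)
h = ⅒ (h = 1/10 = ⅒ ≈ 0.10000)
1/((36/D(3) - 396/181) + h) = 1/((36/(-19) - 396/181) + ⅒) = 1/((36*(-1/19) - 396*1/181) + ⅒) = 1/((-36/19 - 396/181) + ⅒) = 1/(-14040/3439 + ⅒) = 1/(-136961/34390) = -34390/136961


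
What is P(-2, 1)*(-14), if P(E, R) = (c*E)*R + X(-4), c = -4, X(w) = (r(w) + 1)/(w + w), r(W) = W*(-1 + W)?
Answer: -301/4 ≈ -75.250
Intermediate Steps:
X(w) = (1 + w*(-1 + w))/(2*w) (X(w) = (w*(-1 + w) + 1)/(w + w) = (1 + w*(-1 + w))/((2*w)) = (1 + w*(-1 + w))*(1/(2*w)) = (1 + w*(-1 + w))/(2*w))
P(E, R) = -21/8 - 4*E*R (P(E, R) = (-4*E)*R + (½)*(1 - 4*(-1 - 4))/(-4) = -4*E*R + (½)*(-¼)*(1 - 4*(-5)) = -4*E*R + (½)*(-¼)*(1 + 20) = -4*E*R + (½)*(-¼)*21 = -4*E*R - 21/8 = -21/8 - 4*E*R)
P(-2, 1)*(-14) = (-21/8 - 4*(-2)*1)*(-14) = (-21/8 + 8)*(-14) = (43/8)*(-14) = -301/4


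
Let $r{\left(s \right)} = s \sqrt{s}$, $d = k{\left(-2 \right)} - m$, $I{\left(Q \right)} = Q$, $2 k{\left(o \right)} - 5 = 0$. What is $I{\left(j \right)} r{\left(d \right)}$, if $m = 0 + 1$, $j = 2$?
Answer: $\frac{3 \sqrt{6}}{2} \approx 3.6742$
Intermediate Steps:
$k{\left(o \right)} = \frac{5}{2}$ ($k{\left(o \right)} = \frac{5}{2} + \frac{1}{2} \cdot 0 = \frac{5}{2} + 0 = \frac{5}{2}$)
$m = 1$
$d = \frac{3}{2}$ ($d = \frac{5}{2} - 1 = \frac{3}{2} \approx 1.5$)
$r{\left(s \right)} = s^{\frac{3}{2}}$
$I{\left(j \right)} r{\left(d \right)} = 2 \left(\frac{3}{2}\right)^{\frac{3}{2}} = 2 \frac{3 \sqrt{6}}{4} = \frac{3 \sqrt{6}}{2}$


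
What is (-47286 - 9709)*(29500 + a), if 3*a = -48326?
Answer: -2289717130/3 ≈ -7.6324e+8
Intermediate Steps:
a = -48326/3 (a = (⅓)*(-48326) = -48326/3 ≈ -16109.)
(-47286 - 9709)*(29500 + a) = (-47286 - 9709)*(29500 - 48326/3) = -56995*40174/3 = -2289717130/3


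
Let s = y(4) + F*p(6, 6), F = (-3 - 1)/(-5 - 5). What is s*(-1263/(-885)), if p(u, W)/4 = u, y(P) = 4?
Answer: 28628/1475 ≈ 19.409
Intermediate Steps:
p(u, W) = 4*u
F = ⅖ (F = -4/(-10) = -4*(-⅒) = ⅖ ≈ 0.40000)
s = 68/5 (s = 4 + 2*(4*6)/5 = 4 + (⅖)*24 = 4 + 48/5 = 68/5 ≈ 13.600)
s*(-1263/(-885)) = 68*(-1263/(-885))/5 = 68*(-1263*(-1/885))/5 = (68/5)*(421/295) = 28628/1475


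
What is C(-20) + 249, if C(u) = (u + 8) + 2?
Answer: 239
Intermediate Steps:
C(u) = 10 + u (C(u) = (8 + u) + 2 = 10 + u)
C(-20) + 249 = (10 - 20) + 249 = -10 + 249 = 239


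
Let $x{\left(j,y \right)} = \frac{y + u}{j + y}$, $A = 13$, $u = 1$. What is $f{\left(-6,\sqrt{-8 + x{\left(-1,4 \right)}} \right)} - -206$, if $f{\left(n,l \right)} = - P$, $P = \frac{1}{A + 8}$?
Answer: $\frac{4325}{21} \approx 205.95$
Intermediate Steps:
$x{\left(j,y \right)} = \frac{1 + y}{j + y}$ ($x{\left(j,y \right)} = \frac{y + 1}{j + y} = \frac{1 + y}{j + y}$)
$P = \frac{1}{21}$ ($P = \frac{1}{13 + 8} = \frac{1}{21} \approx 0.047619$)
$f{\left(n,l \right)} = - \frac{1}{21}$ ($f{\left(n,l \right)} = \left(-1\right) \frac{1}{21} = - \frac{1}{21}$)
$f{\left(-6,\sqrt{-8 + x{\left(-1,4 \right)}} \right)} - -206 = - \frac{1}{21} - -206 = - \frac{1}{21} + 206 = \frac{4325}{21}$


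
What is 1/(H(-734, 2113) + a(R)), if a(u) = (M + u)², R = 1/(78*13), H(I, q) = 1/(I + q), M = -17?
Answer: 1417882284/409721467247 ≈ 0.0034606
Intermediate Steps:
R = 1/1014 ≈ 0.00098619
a(u) = (-17 + u)²
1/(H(-734, 2113) + a(R)) = 1/(1/(-734 + 2113) + (-17 + 1/1014)²) = 1/(1/1379 + (-17237/1014)²) = 1/(1/1379 + 297114169/1028196) = 1/(409721467247/1417882284) = 1417882284/409721467247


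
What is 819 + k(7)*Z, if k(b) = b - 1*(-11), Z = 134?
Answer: 3231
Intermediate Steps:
k(b) = 11 + b (k(b) = b + 11 = 11 + b)
819 + k(7)*Z = 819 + (11 + 7)*134 = 819 + 18*134 = 819 + 2412 = 3231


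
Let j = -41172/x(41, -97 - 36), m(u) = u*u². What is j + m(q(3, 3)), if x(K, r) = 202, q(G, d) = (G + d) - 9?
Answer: -23313/101 ≈ -230.82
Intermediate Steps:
q(G, d) = -9 + G + d
m(u) = u³
j = -20586/101 (j = -41172/202 = -41172*1/202 = -20586/101 ≈ -203.82)
j + m(q(3, 3)) = -20586/101 + (-9 + 3 + 3)³ = -20586/101 + (-3)³ = -20586/101 - 27 = -23313/101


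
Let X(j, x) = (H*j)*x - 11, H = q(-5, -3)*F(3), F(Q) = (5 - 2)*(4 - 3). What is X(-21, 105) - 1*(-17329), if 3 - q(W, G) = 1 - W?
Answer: 37163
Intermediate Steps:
q(W, G) = 2 + W (q(W, G) = 3 - (1 - W) = 3 + (-1 + W) = 2 + W)
F(Q) = 3 (F(Q) = 3*1 = 3)
H = -9 (H = (2 - 5)*3 = -3*3 = -9)
X(j, x) = -11 - 9*j*x (X(j, x) = (-9*j)*x - 11 = -9*j*x - 11 = -11 - 9*j*x)
X(-21, 105) - 1*(-17329) = (-11 - 9*(-21)*105) - 1*(-17329) = (-11 + 19845) + 17329 = 19834 + 17329 = 37163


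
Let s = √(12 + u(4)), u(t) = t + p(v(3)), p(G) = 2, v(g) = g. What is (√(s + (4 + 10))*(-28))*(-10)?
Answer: 280*√(14 + 3*√2) ≈ 1195.9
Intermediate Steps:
u(t) = 2 + t (u(t) = t + 2 = 2 + t)
s = 3*√2 (s = √(12 + (2 + 4)) = √(12 + 6) = √18 = 3*√2 ≈ 4.2426)
(√(s + (4 + 10))*(-28))*(-10) = (√(3*√2 + (4 + 10))*(-28))*(-10) = (√(3*√2 + 14)*(-28))*(-10) = (√(14 + 3*√2)*(-28))*(-10) = -28*√(14 + 3*√2)*(-10) = 280*√(14 + 3*√2)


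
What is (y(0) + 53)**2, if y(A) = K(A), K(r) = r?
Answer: 2809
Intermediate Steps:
y(A) = A
(y(0) + 53)**2 = (0 + 53)**2 = 53**2 = 2809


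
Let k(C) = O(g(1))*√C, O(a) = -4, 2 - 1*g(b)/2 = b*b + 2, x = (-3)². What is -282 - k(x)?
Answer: -270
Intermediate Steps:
x = 9
g(b) = -2*b² (g(b) = 4 - 2*(b*b + 2) = 4 - 2*(b² + 2) = 4 - 2*(2 + b²) = 4 + (-4 - 2*b²) = -2*b²)
k(C) = -4*√C
-282 - k(x) = -282 - (-4)*√9 = -282 - (-4)*3 = -282 - 1*(-12) = -282 + 12 = -270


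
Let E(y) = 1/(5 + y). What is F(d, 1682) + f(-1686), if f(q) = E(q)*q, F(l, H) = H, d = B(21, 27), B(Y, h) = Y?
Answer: 2829128/1681 ≈ 1683.0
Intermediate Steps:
d = 21
f(q) = q/(5 + q)
F(d, 1682) + f(-1686) = 1682 - 1686/(5 - 1686) = 1682 - 1686/(-1681) = 1682 - 1686*(-1/1681) = 1682 + 1686/1681 = 2829128/1681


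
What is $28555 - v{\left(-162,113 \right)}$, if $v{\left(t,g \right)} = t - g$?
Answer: $28830$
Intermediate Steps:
$28555 - v{\left(-162,113 \right)} = 28555 - \left(-162 - 113\right) = 28555 - -275 = 28555 + 275 = 28830$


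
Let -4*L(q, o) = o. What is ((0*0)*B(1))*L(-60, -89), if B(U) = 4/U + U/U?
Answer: 0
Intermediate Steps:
B(U) = 1 + 4/U (B(U) = 4/U + 1 = 1 + 4/U)
L(q, o) = -o/4
((0*0)*B(1))*L(-60, -89) = ((0*0)*((4 + 1)/1))*(-1/4*(-89)) = (0*(1*5))*(89/4) = (0*5)*(89/4) = 0*(89/4) = 0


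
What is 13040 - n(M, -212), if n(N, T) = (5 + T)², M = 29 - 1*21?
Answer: -29809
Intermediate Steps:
M = 8 (M = 29 - 21 = 8)
13040 - n(M, -212) = 13040 - (5 - 212)² = 13040 - 1*(-207)² = 13040 - 1*42849 = 13040 - 42849 = -29809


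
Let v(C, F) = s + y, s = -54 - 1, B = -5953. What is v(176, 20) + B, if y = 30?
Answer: -5978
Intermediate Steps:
s = -55
v(C, F) = -25 (v(C, F) = -55 + 30 = -25)
v(176, 20) + B = -25 - 5953 = -5978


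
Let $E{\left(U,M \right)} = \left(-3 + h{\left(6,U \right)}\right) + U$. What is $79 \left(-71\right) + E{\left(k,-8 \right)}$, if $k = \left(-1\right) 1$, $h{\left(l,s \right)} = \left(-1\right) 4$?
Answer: $-5617$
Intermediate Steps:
$h{\left(l,s \right)} = -4$
$k = -1$
$E{\left(U,M \right)} = -7 + U$ ($E{\left(U,M \right)} = \left(-3 - 4\right) + U = -7 + U$)
$79 \left(-71\right) + E{\left(k,-8 \right)} = 79 \left(-71\right) - 8 = -5609 - 8 = -5617$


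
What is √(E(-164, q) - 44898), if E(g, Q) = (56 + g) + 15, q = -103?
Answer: 3*I*√4999 ≈ 212.11*I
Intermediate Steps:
E(g, Q) = 71 + g
√(E(-164, q) - 44898) = √((71 - 164) - 44898) = √(-93 - 44898) = √(-44991) = 3*I*√4999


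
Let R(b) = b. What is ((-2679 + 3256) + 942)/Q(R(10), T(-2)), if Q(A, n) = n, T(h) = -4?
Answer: -1519/4 ≈ -379.75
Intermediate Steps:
((-2679 + 3256) + 942)/Q(R(10), T(-2)) = ((-2679 + 3256) + 942)/(-4) = (577 + 942)*(-¼) = 1519*(-¼) = -1519/4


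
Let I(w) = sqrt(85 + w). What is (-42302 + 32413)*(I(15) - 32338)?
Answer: 319691592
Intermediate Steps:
(-42302 + 32413)*(I(15) - 32338) = (-42302 + 32413)*(sqrt(85 + 15) - 32338) = -9889*(sqrt(100) - 32338) = -9889*(10 - 32338) = -9889*(-32328) = 319691592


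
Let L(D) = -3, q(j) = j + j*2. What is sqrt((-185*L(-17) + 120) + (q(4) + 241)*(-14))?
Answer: I*sqrt(2867) ≈ 53.544*I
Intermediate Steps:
q(j) = 3*j (q(j) = j + 2*j = 3*j)
sqrt((-185*L(-17) + 120) + (q(4) + 241)*(-14)) = sqrt((-185*(-3) + 120) + (3*4 + 241)*(-14)) = sqrt((555 + 120) + (12 + 241)*(-14)) = sqrt(675 + 253*(-14)) = sqrt(675 - 3542) = sqrt(-2867) = I*sqrt(2867)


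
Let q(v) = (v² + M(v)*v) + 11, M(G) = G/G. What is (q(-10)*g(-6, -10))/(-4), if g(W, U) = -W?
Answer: -303/2 ≈ -151.50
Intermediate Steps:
M(G) = 1
q(v) = 11 + v + v² (q(v) = (v² + 1*v) + 11 = (v² + v) + 11 = (v + v²) + 11 = 11 + v + v²)
(q(-10)*g(-6, -10))/(-4) = ((11 - 10 + (-10)²)*(-1*(-6)))/(-4) = ((11 - 10 + 100)*6)*(-¼) = (101*6)*(-¼) = 606*(-¼) = -303/2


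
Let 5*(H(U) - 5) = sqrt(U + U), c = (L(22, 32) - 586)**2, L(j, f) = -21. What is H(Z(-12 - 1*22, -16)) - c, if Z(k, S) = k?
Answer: -368444 + 2*I*sqrt(17)/5 ≈ -3.6844e+5 + 1.6492*I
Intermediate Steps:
c = 368449 (c = (-21 - 586)**2 = (-607)**2 = 368449)
H(U) = 5 + sqrt(2)*sqrt(U)/5 (H(U) = 5 + sqrt(U + U)/5 = 5 + sqrt(2*U)/5 = 5 + (sqrt(2)*sqrt(U))/5 = 5 + sqrt(2)*sqrt(U)/5)
H(Z(-12 - 1*22, -16)) - c = (5 + sqrt(2)*sqrt(-12 - 1*22)/5) - 1*368449 = (5 + sqrt(2)*sqrt(-12 - 22)/5) - 368449 = (5 + sqrt(2)*sqrt(-34)/5) - 368449 = (5 + sqrt(2)*(I*sqrt(34))/5) - 368449 = (5 + 2*I*sqrt(17)/5) - 368449 = -368444 + 2*I*sqrt(17)/5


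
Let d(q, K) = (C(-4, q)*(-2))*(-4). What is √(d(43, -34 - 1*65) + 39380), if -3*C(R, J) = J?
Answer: 14*√1803/3 ≈ 198.15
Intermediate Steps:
C(R, J) = -J/3
d(q, K) = -8*q/3 (d(q, K) = (-q/3*(-2))*(-4) = (2*q/3)*(-4) = -8*q/3)
√(d(43, -34 - 1*65) + 39380) = √(-8/3*43 + 39380) = √(-344/3 + 39380) = √(117796/3) = 14*√1803/3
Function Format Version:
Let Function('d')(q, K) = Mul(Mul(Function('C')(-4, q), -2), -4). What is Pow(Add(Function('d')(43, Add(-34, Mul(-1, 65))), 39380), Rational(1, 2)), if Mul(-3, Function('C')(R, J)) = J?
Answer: Mul(Rational(14, 3), Pow(1803, Rational(1, 2))) ≈ 198.15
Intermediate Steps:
Function('C')(R, J) = Mul(Rational(-1, 3), J)
Function('d')(q, K) = Mul(Rational(-8, 3), q) (Function('d')(q, K) = Mul(Mul(Mul(Rational(-1, 3), q), -2), -4) = Mul(Mul(Rational(2, 3), q), -4) = Mul(Rational(-8, 3), q))
Pow(Add(Function('d')(43, Add(-34, Mul(-1, 65))), 39380), Rational(1, 2)) = Pow(Add(Mul(Rational(-8, 3), 43), 39380), Rational(1, 2)) = Pow(Add(Rational(-344, 3), 39380), Rational(1, 2)) = Pow(Rational(117796, 3), Rational(1, 2)) = Mul(Rational(14, 3), Pow(1803, Rational(1, 2)))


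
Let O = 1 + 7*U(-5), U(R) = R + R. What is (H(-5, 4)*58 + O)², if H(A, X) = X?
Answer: 26569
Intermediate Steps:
U(R) = 2*R
O = -69 (O = 1 + 7*(2*(-5)) = 1 + 7*(-10) = 1 - 70 = -69)
(H(-5, 4)*58 + O)² = (4*58 - 69)² = (232 - 69)² = 163² = 26569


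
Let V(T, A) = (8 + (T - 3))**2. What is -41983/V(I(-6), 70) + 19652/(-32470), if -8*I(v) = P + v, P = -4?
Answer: -128372298/119375 ≈ -1075.4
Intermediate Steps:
I(v) = 1/2 - v/8 (I(v) = -(-4 + v)/8 = 1/2 - v/8)
V(T, A) = (5 + T)**2 (V(T, A) = (8 + (-3 + T))**2 = (5 + T)**2)
-41983/V(I(-6), 70) + 19652/(-32470) = -41983/(5 + (1/2 - 1/8*(-6)))**2 + 19652/(-32470) = -41983/(5 + (1/2 + 3/4))**2 + 19652*(-1/32470) = -41983/(5 + 5/4)**2 - 578/955 = -41983/((25/4)**2) - 578/955 = -41983/625/16 - 578/955 = -41983*16/625 - 578/955 = -671728/625 - 578/955 = -128372298/119375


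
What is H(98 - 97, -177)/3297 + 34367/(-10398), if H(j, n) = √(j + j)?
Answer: -34367/10398 + √2/3297 ≈ -3.3047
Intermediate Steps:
H(j, n) = √2*√j (H(j, n) = √(2*j) = √2*√j)
H(98 - 97, -177)/3297 + 34367/(-10398) = (√2*√(98 - 97))/3297 + 34367/(-10398) = (√2*√1)*(1/3297) + 34367*(-1/10398) = (√2*1)*(1/3297) - 34367/10398 = √2*(1/3297) - 34367/10398 = √2/3297 - 34367/10398 = -34367/10398 + √2/3297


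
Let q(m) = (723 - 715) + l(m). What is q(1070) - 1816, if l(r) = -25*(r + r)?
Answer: -55308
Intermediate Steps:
l(r) = -50*r
q(m) = 8 - 50*m (q(m) = (723 - 715) - 50*m = 8 - 50*m)
q(1070) - 1816 = (8 - 50*1070) - 1816 = (8 - 53500) - 1816 = -53492 - 1816 = -55308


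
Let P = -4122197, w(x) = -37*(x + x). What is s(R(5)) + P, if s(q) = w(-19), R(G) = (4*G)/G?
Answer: -4120791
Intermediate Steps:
w(x) = -74*x
R(G) = 4
s(q) = 1406 (s(q) = -74*(-19) = 1406)
s(R(5)) + P = 1406 - 4122197 = -4120791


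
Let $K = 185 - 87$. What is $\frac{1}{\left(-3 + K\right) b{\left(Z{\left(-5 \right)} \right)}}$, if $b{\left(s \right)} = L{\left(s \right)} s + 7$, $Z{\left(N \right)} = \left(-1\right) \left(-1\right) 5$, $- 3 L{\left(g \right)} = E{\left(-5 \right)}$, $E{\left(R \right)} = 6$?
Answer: $- \frac{1}{285} \approx -0.0035088$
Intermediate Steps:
$L{\left(g \right)} = -2$ ($L{\left(g \right)} = \left(- \frac{1}{3}\right) 6 = -2$)
$Z{\left(N \right)} = 5$ ($Z{\left(N \right)} = 1 \cdot 5 = 5$)
$b{\left(s \right)} = 7 - 2 s$ ($b{\left(s \right)} = - 2 s + 7 = 7 - 2 s$)
$K = 98$
$\frac{1}{\left(-3 + K\right) b{\left(Z{\left(-5 \right)} \right)}} = \frac{1}{\left(-3 + 98\right) \left(7 - 10\right)} = \frac{1}{95 \left(7 - 10\right)} = \frac{1}{95 \left(-3\right)} = \frac{1}{-285} = - \frac{1}{285}$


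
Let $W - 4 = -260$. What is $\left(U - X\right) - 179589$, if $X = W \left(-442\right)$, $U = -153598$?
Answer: $-446339$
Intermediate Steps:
$W = -256$ ($W = 4 - 260 = -256$)
$X = 113152$ ($X = \left(-256\right) \left(-442\right) = 113152$)
$\left(U - X\right) - 179589 = \left(-153598 - 113152\right) - 179589 = -266750 - 179589 = -446339$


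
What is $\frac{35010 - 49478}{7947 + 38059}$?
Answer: $- \frac{7234}{23003} \approx -0.31448$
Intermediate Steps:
$\frac{35010 - 49478}{7947 + 38059} = - \frac{14468}{46006} = \left(-14468\right) \frac{1}{46006} = - \frac{7234}{23003}$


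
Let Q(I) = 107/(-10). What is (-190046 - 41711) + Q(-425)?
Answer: -2317677/10 ≈ -2.3177e+5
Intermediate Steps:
Q(I) = -107/10 (Q(I) = 107*(-⅒) = -107/10)
(-190046 - 41711) + Q(-425) = (-190046 - 41711) - 107/10 = -231757 - 107/10 = -2317677/10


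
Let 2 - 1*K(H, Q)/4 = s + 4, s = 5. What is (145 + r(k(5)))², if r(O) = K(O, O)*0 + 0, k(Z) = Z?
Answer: 21025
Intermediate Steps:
K(H, Q) = -28 (K(H, Q) = 8 - 4*(5 + 4) = 8 - 4*9 = 8 - 36 = -28)
r(O) = 0 (r(O) = -28*0 + 0 = 0 + 0 = 0)
(145 + r(k(5)))² = (145 + 0)² = 145² = 21025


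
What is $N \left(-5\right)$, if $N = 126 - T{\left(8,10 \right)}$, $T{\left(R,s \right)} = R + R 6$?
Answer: $-350$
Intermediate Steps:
$T{\left(R,s \right)} = 7 R$ ($T{\left(R,s \right)} = R + 6 R = 7 R$)
$N = 70$ ($N = 126 - 7 \cdot 8 = 126 - 56 = 70$)
$N \left(-5\right) = 70 \left(-5\right) = -350$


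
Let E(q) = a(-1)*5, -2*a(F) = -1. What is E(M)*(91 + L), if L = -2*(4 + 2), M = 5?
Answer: 395/2 ≈ 197.50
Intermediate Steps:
a(F) = ½ (a(F) = -½*(-1) = ½)
L = -12 (L = -2*6 = -12)
E(q) = 5/2 (E(q) = (½)*5 = 5/2)
E(M)*(91 + L) = 5*(91 - 12)/2 = (5/2)*79 = 395/2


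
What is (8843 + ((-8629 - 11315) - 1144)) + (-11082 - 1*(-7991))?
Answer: -15336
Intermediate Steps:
(8843 + ((-8629 - 11315) - 1144)) + (-11082 - 1*(-7991)) = (8843 + (-19944 - 1144)) + (-11082 + 7991) = (8843 - 21088) - 3091 = -12245 - 3091 = -15336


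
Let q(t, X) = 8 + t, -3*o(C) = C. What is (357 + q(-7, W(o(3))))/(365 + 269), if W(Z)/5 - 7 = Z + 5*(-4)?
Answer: 179/317 ≈ 0.56467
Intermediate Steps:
o(C) = -C/3
W(Z) = -65 + 5*Z (W(Z) = 35 + 5*(Z + 5*(-4)) = 35 + 5*(Z - 20) = 35 + 5*(-20 + Z) = 35 + (-100 + 5*Z) = -65 + 5*Z)
(357 + q(-7, W(o(3))))/(365 + 269) = (357 + (8 - 7))/(365 + 269) = (357 + 1)/634 = 358*(1/634) = 179/317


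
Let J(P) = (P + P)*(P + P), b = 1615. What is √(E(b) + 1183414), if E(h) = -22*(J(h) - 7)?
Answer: 2*I*√57085058 ≈ 15111.0*I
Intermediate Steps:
J(P) = 4*P² (J(P) = (2*P)*(2*P) = 4*P²)
E(h) = 154 - 88*h² (E(h) = -22*(4*h² - 7) = -22*(-7 + 4*h²) = 154 - 88*h²)
√(E(b) + 1183414) = √((154 - 88*1615²) + 1183414) = √((154 - 88*2608225) + 1183414) = √((154 - 229523800) + 1183414) = √(-229523646 + 1183414) = √(-228340232) = 2*I*√57085058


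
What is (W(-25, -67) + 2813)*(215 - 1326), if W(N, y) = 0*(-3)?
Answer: -3125243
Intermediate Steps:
W(N, y) = 0
(W(-25, -67) + 2813)*(215 - 1326) = (0 + 2813)*(215 - 1326) = 2813*(-1111) = -3125243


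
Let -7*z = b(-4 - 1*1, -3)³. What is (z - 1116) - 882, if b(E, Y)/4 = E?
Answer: -5986/7 ≈ -855.14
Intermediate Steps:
b(E, Y) = 4*E
z = 8000/7 (z = -64*(-4 - 1*1)³/7 = -64*(-4 - 1)³/7 = -(4*(-5))³/7 = -⅐*(-20)³ = -⅐*(-8000) = 8000/7 ≈ 1142.9)
(z - 1116) - 882 = (8000/7 - 1116) - 882 = 188/7 - 882 = -5986/7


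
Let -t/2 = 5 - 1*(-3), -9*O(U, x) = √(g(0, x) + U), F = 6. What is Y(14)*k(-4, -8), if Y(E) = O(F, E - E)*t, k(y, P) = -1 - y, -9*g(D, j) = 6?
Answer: 64*√3/9 ≈ 12.317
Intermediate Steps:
g(D, j) = -⅔ (g(D, j) = -⅑*6 = -⅔)
O(U, x) = -√(-⅔ + U)/9
t = -16 (t = -2*(5 - 1*(-3)) = -2*(5 + 3) = -2*8 = -16)
Y(E) = 64*√3/27 (Y(E) = -√(-6 + 9*6)/27*(-16) = -√(-6 + 54)/27*(-16) = -4*√3/27*(-16) = 64*√3/27)
Y(14)*k(-4, -8) = (64*√3/27)*(-1 - 1*(-4)) = (64*√3/27)*(-1 + 4) = (64*√3/27)*3 = 64*√3/9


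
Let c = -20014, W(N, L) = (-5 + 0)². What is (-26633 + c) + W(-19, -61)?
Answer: -46622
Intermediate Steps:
W(N, L) = 25 (W(N, L) = (-5)² = 25)
(-26633 + c) + W(-19, -61) = (-26633 - 20014) + 25 = -46647 + 25 = -46622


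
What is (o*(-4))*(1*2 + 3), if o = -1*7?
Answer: 140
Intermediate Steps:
o = -7
(o*(-4))*(1*2 + 3) = (-7*(-4))*(1*2 + 3) = 28*(2 + 3) = 28*5 = 140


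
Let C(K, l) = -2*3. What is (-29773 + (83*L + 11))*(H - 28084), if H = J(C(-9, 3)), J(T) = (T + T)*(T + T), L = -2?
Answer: 836188320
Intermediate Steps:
C(K, l) = -6
J(T) = 4*T**2 (J(T) = (2*T)*(2*T) = 4*T**2)
H = 144 (H = 4*(-6)**2 = 4*36 = 144)
(-29773 + (83*L + 11))*(H - 28084) = (-29773 + (83*(-2) + 11))*(144 - 28084) = (-29773 + (-166 + 11))*(-27940) = (-29773 - 155)*(-27940) = -29928*(-27940) = 836188320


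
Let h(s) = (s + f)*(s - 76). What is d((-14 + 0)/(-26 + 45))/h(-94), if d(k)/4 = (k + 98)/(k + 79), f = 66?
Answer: 132/126395 ≈ 0.0010443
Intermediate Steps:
d(k) = 4*(98 + k)/(79 + k) (d(k) = 4*((k + 98)/(k + 79)) = 4*((98 + k)/(79 + k)) = 4*(98 + k)/(79 + k))
h(s) = (-76 + s)*(66 + s) (h(s) = (s + 66)*(s - 76) = (66 + s)*(-76 + s) = (-76 + s)*(66 + s))
d((-14 + 0)/(-26 + 45))/h(-94) = (4*(98 + (-14 + 0)/(-26 + 45))/(79 + (-14 + 0)/(-26 + 45)))/(-5016 + (-94)² - 10*(-94)) = (4*(98 - 14/19)/(79 - 14/19))/(-5016 + 8836 + 940) = (4*(98 - 14*1/19)/(79 - 14*1/19))/4760 = (4*(98 - 14/19)/(79 - 14/19))*(1/4760) = (4*(1848/19)/(1487/19))*(1/4760) = (4*(19/1487)*(1848/19))*(1/4760) = (7392/1487)*(1/4760) = 132/126395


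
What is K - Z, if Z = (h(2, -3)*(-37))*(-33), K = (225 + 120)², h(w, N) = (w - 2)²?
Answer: 119025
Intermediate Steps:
h(w, N) = (-2 + w)²
K = 119025 (K = 345² = 119025)
Z = 0 (Z = ((-2 + 2)²*(-37))*(-33) = (0²*(-37))*(-33) = (0*(-37))*(-33) = 0*(-33) = 0)
K - Z = 119025 - 1*0 = 119025 + 0 = 119025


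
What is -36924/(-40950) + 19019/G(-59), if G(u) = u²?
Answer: 151226749/23757825 ≈ 6.3653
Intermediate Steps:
-36924/(-40950) + 19019/G(-59) = -36924/(-40950) + 19019/((-59)²) = -36924*(-1/40950) + 19019/3481 = 6154/6825 + 19019*(1/3481) = 6154/6825 + 19019/3481 = 151226749/23757825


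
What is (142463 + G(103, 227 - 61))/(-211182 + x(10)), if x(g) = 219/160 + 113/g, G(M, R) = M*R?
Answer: -25529760/33787093 ≈ -0.75561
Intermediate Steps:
x(g) = 219/160 + 113/g (x(g) = 219*(1/160) + 113/g = 219/160 + 113/g)
(142463 + G(103, 227 - 61))/(-211182 + x(10)) = (142463 + 103*(227 - 61))/(-211182 + (219/160 + 113/10)) = (142463 + 103*166)/(-211182 + (219/160 + 113*(1/10))) = (142463 + 17098)/(-211182 + (219/160 + 113/10)) = 159561/(-211182 + 2027/160) = 159561/(-33787093/160) = 159561*(-160/33787093) = -25529760/33787093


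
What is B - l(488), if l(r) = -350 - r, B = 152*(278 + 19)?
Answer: 45982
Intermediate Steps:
B = 45144 (B = 152*297 = 45144)
B - l(488) = 45144 - (-350 - 1*488) = 45144 - (-350 - 488) = 45144 - 1*(-838) = 45144 + 838 = 45982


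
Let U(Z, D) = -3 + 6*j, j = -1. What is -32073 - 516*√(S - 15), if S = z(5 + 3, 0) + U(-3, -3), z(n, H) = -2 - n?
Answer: -32073 - 516*I*√34 ≈ -32073.0 - 3008.8*I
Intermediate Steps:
U(Z, D) = -9 (U(Z, D) = -3 + 6*(-1) = -3 - 6 = -9)
S = -19 (S = (-2 - (5 + 3)) - 9 = (-2 - 1*8) - 9 = (-2 - 8) - 9 = -10 - 9 = -19)
-32073 - 516*√(S - 15) = -32073 - 516*√(-19 - 15) = -32073 - 516*I*√34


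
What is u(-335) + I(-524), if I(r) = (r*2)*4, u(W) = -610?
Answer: -4802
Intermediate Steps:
I(r) = 8*r (I(r) = (2*r)*4 = 8*r)
u(-335) + I(-524) = -610 + 8*(-524) = -610 - 4192 = -4802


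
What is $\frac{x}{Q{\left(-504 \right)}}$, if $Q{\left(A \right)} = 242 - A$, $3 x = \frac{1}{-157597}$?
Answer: $- \frac{1}{352702086} \approx -2.8353 \cdot 10^{-9}$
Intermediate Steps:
$x = - \frac{1}{472791}$ ($x = \frac{1}{3 \left(-157597\right)} = \frac{1}{3} \left(- \frac{1}{157597}\right) = - \frac{1}{472791} \approx -2.1151 \cdot 10^{-6}$)
$\frac{x}{Q{\left(-504 \right)}} = - \frac{1}{472791 \left(242 - -504\right)} = - \frac{1}{472791 \left(242 + 504\right)} = - \frac{1}{472791 \cdot 746} = \left(- \frac{1}{472791}\right) \frac{1}{746} = - \frac{1}{352702086}$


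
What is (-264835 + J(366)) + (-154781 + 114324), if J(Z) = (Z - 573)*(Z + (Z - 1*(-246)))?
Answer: -507738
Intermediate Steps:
J(Z) = (-573 + Z)*(246 + 2*Z) (J(Z) = (-573 + Z)*(Z + (Z + 246)) = (-573 + Z)*(Z + (246 + Z)) = (-573 + Z)*(246 + 2*Z))
(-264835 + J(366)) + (-154781 + 114324) = (-264835 + (-140958 - 900*366 + 2*366²)) + (-154781 + 114324) = (-264835 + (-140958 - 329400 + 2*133956)) - 40457 = (-264835 + (-140958 - 329400 + 267912)) - 40457 = (-264835 - 202446) - 40457 = -467281 - 40457 = -507738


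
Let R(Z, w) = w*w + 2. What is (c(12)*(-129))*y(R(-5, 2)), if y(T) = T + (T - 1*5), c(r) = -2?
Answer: 1806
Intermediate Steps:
R(Z, w) = 2 + w**2 (R(Z, w) = w**2 + 2 = 2 + w**2)
y(T) = -5 + 2*T (y(T) = T + (T - 5) = T + (-5 + T) = -5 + 2*T)
(c(12)*(-129))*y(R(-5, 2)) = (-2*(-129))*(-5 + 2*(2 + 2**2)) = 258*(-5 + 2*(2 + 4)) = 258*(-5 + 2*6) = 258*(-5 + 12) = 258*7 = 1806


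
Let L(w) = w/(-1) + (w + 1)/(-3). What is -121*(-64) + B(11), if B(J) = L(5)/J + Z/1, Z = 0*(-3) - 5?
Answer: 85122/11 ≈ 7738.4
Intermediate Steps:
L(w) = -1/3 - 4*w/3 (L(w) = w*(-1) + (1 + w)*(-1/3) = -w + (-1/3 - w/3) = -1/3 - 4*w/3)
Z = -5 (Z = 0 - 5 = -5)
B(J) = -5 - 7/J (B(J) = (-1/3 - 4/3*5)/J - 5/1 = (-1/3 - 20/3)/J - 5*1 = -7/J - 5 = -5 - 7/J)
-121*(-64) + B(11) = -121*(-64) + (-5 - 7/11) = 7744 + (-5 - 7*1/11) = 7744 + (-5 - 7/11) = 7744 - 62/11 = 85122/11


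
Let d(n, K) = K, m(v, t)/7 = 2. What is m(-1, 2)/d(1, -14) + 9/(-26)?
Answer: -35/26 ≈ -1.3462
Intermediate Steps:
m(v, t) = 14 (m(v, t) = 7*2 = 14)
m(-1, 2)/d(1, -14) + 9/(-26) = 14/(-14) + 9/(-26) = 14*(-1/14) + 9*(-1/26) = -1 - 9/26 = -35/26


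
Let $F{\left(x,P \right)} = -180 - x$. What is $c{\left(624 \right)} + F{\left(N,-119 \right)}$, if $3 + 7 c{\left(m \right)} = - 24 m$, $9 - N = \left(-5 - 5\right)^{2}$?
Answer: $- \frac{15602}{7} \approx -2228.9$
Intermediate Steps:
$N = -91$ ($N = 9 - \left(-5 - 5\right)^{2} = 9 - \left(-10\right)^{2} = 9 - 100 = -91$)
$c{\left(m \right)} = - \frac{3}{7} - \frac{24 m}{7}$ ($c{\left(m \right)} = - \frac{3}{7} + \frac{\left(-24\right) m}{7} = - \frac{3}{7} - \frac{24 m}{7}$)
$c{\left(624 \right)} + F{\left(N,-119 \right)} = \left(- \frac{3}{7} - \frac{14976}{7}\right) - 89 = \left(- \frac{3}{7} - \frac{14976}{7}\right) + \left(-180 + 91\right) = - \frac{14979}{7} - 89 = - \frac{15602}{7}$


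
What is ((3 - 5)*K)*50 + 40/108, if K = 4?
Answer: -10790/27 ≈ -399.63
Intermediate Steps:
((3 - 5)*K)*50 + 40/108 = ((3 - 5)*4)*50 + 40/108 = -2*4*50 + 40*(1/108) = -8*50 + 10/27 = -400 + 10/27 = -10790/27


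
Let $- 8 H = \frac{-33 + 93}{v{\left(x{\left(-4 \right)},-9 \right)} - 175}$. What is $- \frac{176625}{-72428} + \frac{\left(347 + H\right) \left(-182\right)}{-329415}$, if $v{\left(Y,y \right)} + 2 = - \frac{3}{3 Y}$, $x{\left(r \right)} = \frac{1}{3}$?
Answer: $\frac{94136387299}{35788304430} \approx 2.6304$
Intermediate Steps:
$x{\left(r \right)} = \frac{1}{3}$
$v{\left(Y,y \right)} = -2 - \frac{1}{Y}$ ($v{\left(Y,y \right)} = -2 - \frac{3}{3 Y} = -2 - 3 \frac{1}{3 Y} = -2 - \frac{1}{Y}$)
$H = \frac{1}{24}$ ($H = - \frac{\left(-33 + 93\right) \frac{1}{\left(-2 - \frac{1}{\frac{1}{3}}\right) - 175}}{8} = - \frac{60 \frac{1}{\left(-2 - 3\right) - 175}}{8} = - \frac{60 \frac{1}{-5 - 175}}{8} = - \frac{60 \frac{1}{-180}}{8} = - \frac{60 \left(- \frac{1}{180}\right)}{8} = \left(- \frac{1}{8}\right) \left(- \frac{1}{3}\right) = \frac{1}{24} \approx 0.041667$)
$- \frac{176625}{-72428} + \frac{\left(347 + H\right) \left(-182\right)}{-329415} = - \frac{176625}{-72428} + \frac{\left(347 + \frac{1}{24}\right) \left(-182\right)}{-329415} = \left(-176625\right) \left(- \frac{1}{72428}\right) + \frac{8329}{24} \left(-182\right) \left(- \frac{1}{329415}\right) = \frac{176625}{72428} - - \frac{757939}{3952980} = \frac{176625}{72428} + \frac{757939}{3952980} = \frac{94136387299}{35788304430}$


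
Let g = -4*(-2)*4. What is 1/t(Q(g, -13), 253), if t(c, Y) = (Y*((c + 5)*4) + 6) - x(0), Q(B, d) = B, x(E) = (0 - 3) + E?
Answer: 1/37453 ≈ 2.6700e-5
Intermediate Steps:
g = 32 (g = 8*4 = 32)
x(E) = -3 + E
t(c, Y) = 9 + Y*(20 + 4*c) (t(c, Y) = (Y*((c + 5)*4) + 6) - (-3 + 0) = (Y*((5 + c)*4) + 6) - 1*(-3) = (Y*(20 + 4*c) + 6) + 3 = (6 + Y*(20 + 4*c)) + 3 = 9 + Y*(20 + 4*c))
1/t(Q(g, -13), 253) = 1/(9 + 20*253 + 4*253*32) = 1/(9 + 5060 + 32384) = 1/37453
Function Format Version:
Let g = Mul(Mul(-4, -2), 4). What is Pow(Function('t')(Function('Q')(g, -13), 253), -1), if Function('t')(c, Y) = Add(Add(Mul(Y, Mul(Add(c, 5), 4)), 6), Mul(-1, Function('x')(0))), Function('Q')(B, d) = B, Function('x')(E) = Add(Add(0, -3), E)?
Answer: Rational(1, 37453) ≈ 2.6700e-5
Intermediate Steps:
g = 32 (g = Mul(8, 4) = 32)
Function('x')(E) = Add(-3, E)
Function('t')(c, Y) = Add(9, Mul(Y, Add(20, Mul(4, c)))) (Function('t')(c, Y) = Add(Add(Mul(Y, Mul(Add(c, 5), 4)), 6), Mul(-1, Add(-3, 0))) = Add(Add(Mul(Y, Mul(Add(5, c), 4)), 6), Mul(-1, -3)) = Add(Add(Mul(Y, Add(20, Mul(4, c))), 6), 3) = Add(Add(6, Mul(Y, Add(20, Mul(4, c)))), 3) = Add(9, Mul(Y, Add(20, Mul(4, c)))))
Pow(Function('t')(Function('Q')(g, -13), 253), -1) = Pow(Add(9, Mul(20, 253), Mul(4, 253, 32)), -1) = Pow(Add(9, 5060, 32384), -1) = Pow(37453, -1) = Rational(1, 37453)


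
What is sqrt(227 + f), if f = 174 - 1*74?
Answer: sqrt(327) ≈ 18.083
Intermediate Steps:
f = 100 (f = 174 - 74 = 100)
sqrt(227 + f) = sqrt(227 + 100) = sqrt(327)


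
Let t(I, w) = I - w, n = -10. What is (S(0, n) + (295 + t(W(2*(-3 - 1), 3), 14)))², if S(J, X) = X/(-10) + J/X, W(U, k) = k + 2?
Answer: 82369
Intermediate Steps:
W(U, k) = 2 + k
S(J, X) = -X/10 + J/X (S(J, X) = X*(-⅒) + J/X = -X/10 + J/X)
(S(0, n) + (295 + t(W(2*(-3 - 1), 3), 14)))² = ((-⅒*(-10) + 0/(-10)) + (295 + ((2 + 3) - 1*14)))² = ((1 + 0*(-⅒)) + (295 + (5 - 14)))² = ((1 + 0) + (295 - 9))² = (1 + 286)² = 287² = 82369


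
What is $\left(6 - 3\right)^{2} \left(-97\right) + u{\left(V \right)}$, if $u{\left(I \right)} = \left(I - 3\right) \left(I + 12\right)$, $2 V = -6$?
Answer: $-927$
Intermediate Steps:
$V = -3$ ($V = \frac{1}{2} \left(-6\right) = -3$)
$u{\left(I \right)} = \left(-3 + I\right) \left(12 + I\right)$
$\left(6 - 3\right)^{2} \left(-97\right) + u{\left(V \right)} = \left(6 - 3\right)^{2} \left(-97\right) + \left(-36 + \left(-3\right)^{2} + 9 \left(-3\right)\right) = 3^{2} \left(-97\right) - 54 = 9 \left(-97\right) - 54 = -873 - 54 = -927$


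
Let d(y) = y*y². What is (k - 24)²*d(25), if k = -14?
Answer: 22562500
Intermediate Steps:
d(y) = y³
(k - 24)²*d(25) = (-14 - 24)²*25³ = (-38)²*15625 = 1444*15625 = 22562500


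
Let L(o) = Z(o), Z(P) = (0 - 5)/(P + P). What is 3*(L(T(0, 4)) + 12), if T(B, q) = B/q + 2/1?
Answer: 129/4 ≈ 32.250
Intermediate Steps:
T(B, q) = 2 + B/q (T(B, q) = B/q + 2*1 = B/q + 2 = 2 + B/q)
Z(P) = -5/(2*P) (Z(P) = -5*1/(2*P) = -5/(2*P))
L(o) = -5/(2*o)
3*(L(T(0, 4)) + 12) = 3*(-5/(2*(2 + 0/4)) + 12) = 3*(-5/(2*(2 + 0*(¼))) + 12) = 3*(-5/(2*(2 + 0)) + 12) = 3*(-5/2/2 + 12) = 3*(-5/2*½ + 12) = 3*(-5/4 + 12) = 3*(43/4) = 129/4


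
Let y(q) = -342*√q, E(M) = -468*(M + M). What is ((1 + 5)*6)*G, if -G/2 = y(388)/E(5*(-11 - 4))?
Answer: 228*√97/325 ≈ 6.9094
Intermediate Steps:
E(M) = -936*M
G = 19*√97/975 (G = -2*(-684*√97)/((-4680*(-11 - 4))) = -2*(-684*√97)/((-4680*(-15))) = -2*(-684*√97)/((-936*(-75))) = -2*(-684*√97)/70200 = -(-19)*√97/975 = 19*√97/975 ≈ 0.19193)
((1 + 5)*6)*G = ((1 + 5)*6)*(19*√97/975) = (6*6)*(19*√97/975) = 36*(19*√97/975) = 228*√97/325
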